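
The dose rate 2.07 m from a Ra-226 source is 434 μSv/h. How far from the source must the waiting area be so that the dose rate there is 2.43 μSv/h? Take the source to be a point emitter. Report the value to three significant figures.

Since intensity falls as 1/r², d₂ = d₁·√(I₁/I₂).
I₁/I₂ = 434/2.43 = 178.6, so d₂ = 2.07 × √178.6 = 27.66 m.

27.7 m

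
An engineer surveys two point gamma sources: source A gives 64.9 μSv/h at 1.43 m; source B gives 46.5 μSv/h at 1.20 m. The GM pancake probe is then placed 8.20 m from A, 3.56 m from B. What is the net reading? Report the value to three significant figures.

By superposition, sum each source's inverse-square contribution:
A: 64.9 × (1.43/8.20)² = 1.974 μSv/h
B: 46.5 × (1.20/3.56)² = 5.283 μSv/h
Total = 1.974 + 5.283 = 7.257 μSv/h.

7.26 μSv/h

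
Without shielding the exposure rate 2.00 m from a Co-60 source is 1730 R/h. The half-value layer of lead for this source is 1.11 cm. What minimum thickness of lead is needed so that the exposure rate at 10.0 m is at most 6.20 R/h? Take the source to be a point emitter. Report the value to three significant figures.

3.86 cm

At 10.0 m, distance alone gives (2.00/10.0)² = 0.04000, so 1730 × 0.04000 = 69.20 R/h.
Further attenuation needed: 69.20/6.20 = 11.16.
n = log₂(11.16) = 3.480 half-value layers.
Thickness = 3.480 × 1.11 cm = 3.863 cm.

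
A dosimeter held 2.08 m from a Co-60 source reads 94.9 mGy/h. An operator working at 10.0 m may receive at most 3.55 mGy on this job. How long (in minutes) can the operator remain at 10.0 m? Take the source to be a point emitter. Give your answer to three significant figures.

51.9 min

Intensity scales as (d₁/d₂)², so rate at 10.0 m:
94.9 × (2.08/10.0)² = 94.9 × 0.04326 = 4.105 mGy/h.
Stay time = 3.55 mGy ÷ 4.105 mGy/h = 0.8648 h = 51.89 min.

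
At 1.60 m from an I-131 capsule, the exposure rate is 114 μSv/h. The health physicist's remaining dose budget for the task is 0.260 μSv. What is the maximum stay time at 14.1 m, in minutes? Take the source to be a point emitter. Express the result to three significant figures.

10.6 min

Using I₁d₁² = I₂d₂², rate at 14.1 m:
114 × (1.60/14.1)² = 114 × 0.01288 = 1.468 μSv/h.
Stay time = 0.260 μSv ÷ 1.468 μSv/h = 0.1771 h = 10.63 min.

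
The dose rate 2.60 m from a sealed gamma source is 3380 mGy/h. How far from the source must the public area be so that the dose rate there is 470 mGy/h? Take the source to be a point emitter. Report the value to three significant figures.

Applying the 1/r² law, d₂ = d₁·√(I₁/I₂).
I₁/I₂ = 3380/470 = 7.191, so d₂ = 2.60 × √7.191 = 6.972 m.

6.97 m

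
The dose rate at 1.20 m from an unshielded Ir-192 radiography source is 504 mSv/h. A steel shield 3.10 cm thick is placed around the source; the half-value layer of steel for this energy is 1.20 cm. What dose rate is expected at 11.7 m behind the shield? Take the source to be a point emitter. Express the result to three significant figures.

Distance alone: 504 × (1.20/11.7)² = 504 × 0.01052 = 5.302 mSv/h.
Shield: 3.10/1.20 = 2.583 half-value layers → attenuation 2^(−2.583) = 0.1669.
Combined: 5.302 × 0.1669 = 0.8849 mSv/h.

0.885 mSv/h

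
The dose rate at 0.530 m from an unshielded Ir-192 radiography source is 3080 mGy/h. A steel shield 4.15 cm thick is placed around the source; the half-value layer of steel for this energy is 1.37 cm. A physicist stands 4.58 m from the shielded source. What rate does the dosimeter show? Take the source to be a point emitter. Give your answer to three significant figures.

Distance alone: 3080 × (0.530/4.58)² = 3080 × 0.01339 = 41.24 mGy/h.
Shield: 4.15/1.37 = 3.029 half-value layers → attenuation 2^(−3.029) = 0.1225.
Combined: 41.24 × 0.1225 = 5.052 mGy/h.

5.05 mGy/h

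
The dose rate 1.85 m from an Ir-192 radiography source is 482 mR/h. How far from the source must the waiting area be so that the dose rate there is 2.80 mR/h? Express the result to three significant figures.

Since intensity falls as 1/r², d₂ = d₁·√(I₁/I₂).
I₁/I₂ = 482/2.80 = 172.1, so d₂ = 1.85 × √172.1 = 24.27 m.

24.3 m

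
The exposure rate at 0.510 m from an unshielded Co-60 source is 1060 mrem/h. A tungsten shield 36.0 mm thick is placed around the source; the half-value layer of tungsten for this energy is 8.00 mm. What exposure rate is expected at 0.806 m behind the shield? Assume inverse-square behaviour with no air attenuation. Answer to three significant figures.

Distance alone: 1060 × (0.510/0.806)² = 1060 × 0.4004 = 424.4 mrem/h.
Shield: 36.0/8.00 = 4.500 half-value layers → attenuation 2^(−4.500) = 0.04419.
Combined: 424.4 × 0.04419 = 18.75 mrem/h.

18.8 mrem/h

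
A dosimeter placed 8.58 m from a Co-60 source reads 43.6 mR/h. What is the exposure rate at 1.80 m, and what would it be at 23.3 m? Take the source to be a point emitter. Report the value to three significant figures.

991 mR/h; 5.91 mR/h

By the inverse-square law,
At 1.80 m: (8.58/1.80)² = 22.72, so 43.6 × 22.72 = 990.6 mR/h
At 23.3 m: 990.6 × (1.80/23.3)² = 990.6 × 0.005968 = 5.912 mR/h.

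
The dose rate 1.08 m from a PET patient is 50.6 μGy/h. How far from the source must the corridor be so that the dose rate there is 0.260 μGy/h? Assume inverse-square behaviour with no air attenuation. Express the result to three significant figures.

Intensity scales as (d₁/d₂)², so d₂ = d₁·√(I₁/I₂).
I₁/I₂ = 50.6/0.260 = 194.6, so d₂ = 1.08 × √194.6 = 15.07 m.

15.1 m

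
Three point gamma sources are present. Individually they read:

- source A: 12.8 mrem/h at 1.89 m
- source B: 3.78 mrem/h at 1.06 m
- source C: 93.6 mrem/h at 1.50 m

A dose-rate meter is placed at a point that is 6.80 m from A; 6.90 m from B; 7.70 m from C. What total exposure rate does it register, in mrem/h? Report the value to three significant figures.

4.63 mrem/h

Each source contributes Iᵢ·(dᵢ/rᵢ)²; contributions add.
A: 12.8 × (1.89/6.80)² = 0.9888 mrem/h
B: 3.78 × (1.06/6.90)² = 0.08921 mrem/h
C: 93.6 × (1.50/7.70)² = 3.552 mrem/h
Total = 0.9888 + 0.08921 + 3.552 = 4.630 mrem/h.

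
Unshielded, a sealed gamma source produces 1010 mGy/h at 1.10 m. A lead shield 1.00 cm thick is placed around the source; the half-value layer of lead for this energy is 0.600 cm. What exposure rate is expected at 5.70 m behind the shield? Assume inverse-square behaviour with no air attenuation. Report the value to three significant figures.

11.8 mGy/h

Distance alone: 1010 × (1.10/5.70)² = 1010 × 0.03724 = 37.61 mGy/h.
Shield: 1.00/0.600 = 1.667 half-value layers → attenuation 2^(−1.667) = 0.3149.
Combined: 37.61 × 0.3149 = 11.84 mGy/h.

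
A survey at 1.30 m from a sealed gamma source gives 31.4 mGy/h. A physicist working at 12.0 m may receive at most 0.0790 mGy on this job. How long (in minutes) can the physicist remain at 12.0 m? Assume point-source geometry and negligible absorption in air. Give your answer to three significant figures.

Applying the 1/r² law, rate at 12.0 m:
31.4 × (1.30/12.0)² = 31.4 × 0.01174 = 0.3686 mGy/h.
Stay time = 0.0790 mGy ÷ 0.3686 mGy/h = 0.2143 h = 12.86 min.

12.9 min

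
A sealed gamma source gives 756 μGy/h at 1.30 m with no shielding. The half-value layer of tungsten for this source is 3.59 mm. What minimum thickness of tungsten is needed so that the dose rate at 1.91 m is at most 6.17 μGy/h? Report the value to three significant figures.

At 1.91 m, distance alone gives 756 × (1.30/1.91)² = 756 × 0.4633 = 350.3 μGy/h.
Further attenuation needed: 350.3/6.17 = 56.77.
n = log₂(56.77) = 5.827 half-value layers.
Thickness = 5.827 × 3.59 mm = 20.92 mm.

20.9 mm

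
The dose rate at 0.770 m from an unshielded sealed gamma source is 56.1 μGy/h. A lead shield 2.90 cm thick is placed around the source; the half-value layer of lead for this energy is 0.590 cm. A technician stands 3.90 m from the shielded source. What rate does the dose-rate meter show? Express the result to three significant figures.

0.0725 μGy/h

Distance alone: (0.770/3.90)² = 0.03898, so 56.1 × 0.03898 = 2.187 μGy/h.
Shield: 2.90/0.590 = 4.915 half-value layers → attenuation 2^(−4.915) = 0.03315.
Combined: 2.187 × 0.03315 = 0.07250 μGy/h.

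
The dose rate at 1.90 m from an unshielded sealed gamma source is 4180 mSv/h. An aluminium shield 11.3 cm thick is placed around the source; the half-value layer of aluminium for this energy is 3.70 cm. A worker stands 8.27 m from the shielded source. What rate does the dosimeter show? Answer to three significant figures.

26.6 mSv/h

Distance alone: (1.90/8.27)² = 0.05278, so 4180 × 0.05278 = 220.6 mSv/h.
Shield: 11.3/3.70 = 3.054 half-value layers → attenuation 2^(−3.054) = 0.1204.
Combined: 220.6 × 0.1204 = 26.56 mSv/h.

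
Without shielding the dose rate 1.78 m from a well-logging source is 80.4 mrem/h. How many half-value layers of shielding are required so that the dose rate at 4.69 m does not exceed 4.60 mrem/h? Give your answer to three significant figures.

At 4.69 m, distance alone gives 80.4 × (1.78/4.69)² = 80.4 × 0.1440 = 11.58 mrem/h.
Further attenuation needed: 11.58/4.60 = 2.517.
n = log₂(2.517) = 1.332 half-value layers.

1.33 half-value layers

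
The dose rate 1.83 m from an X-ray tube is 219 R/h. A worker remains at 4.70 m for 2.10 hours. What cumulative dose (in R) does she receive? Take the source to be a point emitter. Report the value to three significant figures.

Using I₁d₁² = I₂d₂², rate at 4.70 m:
(1.83/4.70)² = 0.1516, so 219 × 0.1516 = 33.20 R/h.
Dose = rate × time = 33.20 R/h × 2.100 h = 69.72 R.

69.7 R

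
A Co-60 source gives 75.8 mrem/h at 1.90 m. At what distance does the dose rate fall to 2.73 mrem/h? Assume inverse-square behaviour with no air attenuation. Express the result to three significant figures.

10.0 m

By the inverse-square law, d₂ = d₁·√(I₁/I₂).
I₁/I₂ = 75.8/2.73 = 27.77, so d₂ = 1.90 × √27.77 = 10.01 m.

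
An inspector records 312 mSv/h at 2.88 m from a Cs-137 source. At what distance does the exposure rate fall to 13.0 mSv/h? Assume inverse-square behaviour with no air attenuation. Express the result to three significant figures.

14.1 m

Intensity scales as (d₁/d₂)², so d₂ = d₁·√(I₁/I₂).
I₁/I₂ = 312/13.0 = 24.00, so d₂ = 2.88 × √24.00 = 14.11 m.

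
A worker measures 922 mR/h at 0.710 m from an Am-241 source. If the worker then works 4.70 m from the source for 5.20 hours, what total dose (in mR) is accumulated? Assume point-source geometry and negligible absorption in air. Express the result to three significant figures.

Intensity scales as (d₁/d₂)², so rate at 4.70 m:
922 × (0.710/4.70)² = 922 × 0.02282 = 21.04 mR/h.
Dose = rate × time = 21.04 mR/h × 5.200 h = 109.4 mR.

109 mR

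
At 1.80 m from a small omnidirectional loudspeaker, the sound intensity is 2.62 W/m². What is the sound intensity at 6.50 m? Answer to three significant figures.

0.201 W/m²

Intensity scales as (d₁/d₂)², so the rate at 6.50 m is
2.62 × (1.80/6.50)² = 2.62 × 0.07669 = 0.2009 W/m².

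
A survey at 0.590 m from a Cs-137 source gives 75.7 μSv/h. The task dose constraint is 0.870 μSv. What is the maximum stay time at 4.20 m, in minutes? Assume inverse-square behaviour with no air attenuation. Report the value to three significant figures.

Intensity scales as (d₁/d₂)², so rate at 4.20 m:
(0.590/4.20)² = 0.01973, so 75.7 × 0.01973 = 1.494 μSv/h.
Stay time = 0.870 μSv ÷ 1.494 μSv/h = 0.5823 h = 34.94 min.

34.9 min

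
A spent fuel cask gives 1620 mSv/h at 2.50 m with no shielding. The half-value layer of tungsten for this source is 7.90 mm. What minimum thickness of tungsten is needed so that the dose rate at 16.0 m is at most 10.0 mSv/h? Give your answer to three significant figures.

At 16.0 m, distance alone gives 1620 × (2.50/16.0)² = 1620 × 0.02441 = 39.54 mSv/h.
Further attenuation needed: 39.54/10.0 = 3.954.
n = log₂(3.954) = 1.983 half-value layers.
Thickness = 1.983 × 7.90 mm = 15.67 mm.

15.7 mm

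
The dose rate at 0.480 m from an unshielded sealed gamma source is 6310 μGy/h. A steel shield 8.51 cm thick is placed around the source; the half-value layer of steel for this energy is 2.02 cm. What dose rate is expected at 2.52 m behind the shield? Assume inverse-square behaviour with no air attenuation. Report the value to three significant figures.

12.3 μGy/h

Distance alone: 6310 × (0.480/2.52)² = 6310 × 0.03628 = 228.9 μGy/h.
Shield: 8.51/2.02 = 4.213 half-value layers → attenuation 2^(−4.213) = 0.05392.
Combined: 228.9 × 0.05392 = 12.34 μGy/h.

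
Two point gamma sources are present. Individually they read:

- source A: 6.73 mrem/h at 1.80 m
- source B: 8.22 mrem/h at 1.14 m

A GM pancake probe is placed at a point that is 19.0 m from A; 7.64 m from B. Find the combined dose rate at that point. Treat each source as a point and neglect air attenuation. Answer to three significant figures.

By superposition, sum each source's inverse-square contribution:
A: 6.73 × (1.80/19.0)² = 0.06040 mrem/h
B: 8.22 × (1.14/7.64)² = 0.1830 mrem/h
Total = 0.06040 + 0.1830 = 0.2434 mrem/h.

0.243 mrem/h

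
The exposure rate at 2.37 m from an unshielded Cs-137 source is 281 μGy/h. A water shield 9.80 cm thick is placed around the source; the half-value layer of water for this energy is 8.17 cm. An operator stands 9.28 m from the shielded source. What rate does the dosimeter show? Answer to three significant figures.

Distance alone: 281 × (2.37/9.28)² = 281 × 0.06522 = 18.33 μGy/h.
Shield: 9.80/8.17 = 1.200 half-value layers → attenuation 2^(−1.200) = 0.4353.
Combined: 18.33 × 0.4353 = 7.979 μGy/h.

7.98 μGy/h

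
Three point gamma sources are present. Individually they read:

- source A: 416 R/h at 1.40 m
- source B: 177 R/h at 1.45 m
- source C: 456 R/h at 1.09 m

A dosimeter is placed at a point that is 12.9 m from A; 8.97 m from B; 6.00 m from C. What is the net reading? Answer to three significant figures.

24.6 R/h

By superposition, sum each source's inverse-square contribution:
A: 416 × (1.40/12.9)² = 4.900 R/h
B: 177 × (1.45/8.97)² = 4.625 R/h
C: 456 × (1.09/6.00)² = 15.05 R/h
Total = 4.900 + 4.625 + 15.05 = 24.58 R/h.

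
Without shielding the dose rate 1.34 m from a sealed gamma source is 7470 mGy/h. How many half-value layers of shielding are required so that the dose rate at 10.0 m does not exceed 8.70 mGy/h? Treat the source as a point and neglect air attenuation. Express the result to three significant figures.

At 10.0 m, distance alone gives (1.34/10.0)² = 0.01796, so 7470 × 0.01796 = 134.2 mGy/h.
Further attenuation needed: 134.2/8.70 = 15.43.
n = log₂(15.43) = 3.948 half-value layers.

3.95 half-value layers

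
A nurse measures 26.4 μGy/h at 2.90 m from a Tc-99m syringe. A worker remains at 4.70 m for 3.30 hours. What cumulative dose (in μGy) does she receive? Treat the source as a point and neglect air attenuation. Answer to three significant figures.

Applying the 1/r² law, rate at 4.70 m:
26.4 × (2.90/4.70)² = 26.4 × 0.3807 = 10.05 μGy/h.
Dose = rate × time = 10.05 μGy/h × 3.300 h = 33.16 μGy.

33.2 μGy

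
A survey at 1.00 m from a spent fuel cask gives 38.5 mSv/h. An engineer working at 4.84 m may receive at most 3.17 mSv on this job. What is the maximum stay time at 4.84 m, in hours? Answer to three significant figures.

1.93 h

By the inverse-square law, rate at 4.84 m:
(1.00/4.84)² = 0.04269, so 38.5 × 0.04269 = 1.644 mSv/h.
Stay time = 3.17 mSv ÷ 1.644 mSv/h = 1.928 h.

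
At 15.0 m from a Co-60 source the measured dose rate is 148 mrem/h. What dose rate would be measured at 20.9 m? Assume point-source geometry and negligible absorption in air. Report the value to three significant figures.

76.2 mrem/h

By the inverse-square law, scaling from 15.0 m to 20.9 m:
148 × (15.0/20.9)² = 148 × 0.5151 = 76.23 mrem/h.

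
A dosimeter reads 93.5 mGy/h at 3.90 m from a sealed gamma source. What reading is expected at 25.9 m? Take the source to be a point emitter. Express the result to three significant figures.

2.12 mGy/h

Applying the 1/r² law, the rate at 25.9 m is
(3.90/25.9)² = 0.02267, so 93.5 × 0.02267 = 2.120 mGy/h.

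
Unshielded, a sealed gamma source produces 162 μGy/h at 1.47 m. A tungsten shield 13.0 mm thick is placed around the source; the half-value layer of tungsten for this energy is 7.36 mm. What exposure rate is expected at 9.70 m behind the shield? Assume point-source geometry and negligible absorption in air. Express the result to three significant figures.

Distance alone: (1.47/9.70)² = 0.02297, so 162 × 0.02297 = 3.721 μGy/h.
Shield: 13.0/7.36 = 1.766 half-value layers → attenuation 2^(−1.766) = 0.2940.
Combined: 3.721 × 0.2940 = 1.094 μGy/h.

1.09 μGy/h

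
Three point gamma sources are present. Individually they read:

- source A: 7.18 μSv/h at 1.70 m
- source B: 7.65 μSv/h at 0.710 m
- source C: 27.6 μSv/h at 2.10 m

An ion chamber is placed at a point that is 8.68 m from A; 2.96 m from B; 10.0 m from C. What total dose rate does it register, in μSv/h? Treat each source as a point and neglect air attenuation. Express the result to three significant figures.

1.93 μSv/h

By superposition, sum each source's inverse-square contribution:
A: 7.18 × (1.70/8.68)² = 0.2754 μSv/h
B: 7.65 × (0.710/2.96)² = 0.4401 μSv/h
C: 27.6 × (2.10/10.0)² = 1.217 μSv/h
Total = 0.2754 + 0.4401 + 1.217 = 1.933 μSv/h.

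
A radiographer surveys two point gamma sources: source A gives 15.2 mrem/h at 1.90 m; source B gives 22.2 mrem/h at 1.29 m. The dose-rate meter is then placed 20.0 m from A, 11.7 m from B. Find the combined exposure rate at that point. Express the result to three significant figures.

By superposition, sum each source's inverse-square contribution:
A: 15.2 × (1.90/20.0)² = 0.1372 mrem/h
B: 22.2 × (1.29/11.7)² = 0.2699 mrem/h
Total = 0.1372 + 0.2699 = 0.4071 mrem/h.

0.407 mrem/h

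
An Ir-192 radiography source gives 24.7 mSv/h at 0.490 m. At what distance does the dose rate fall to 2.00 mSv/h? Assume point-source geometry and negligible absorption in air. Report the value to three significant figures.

1.72 m

By the inverse-square law, d₂ = d₁·√(I₁/I₂).
I₁/I₂ = 24.7/2.00 = 12.35, so d₂ = 0.490 × √12.35 = 1.722 m.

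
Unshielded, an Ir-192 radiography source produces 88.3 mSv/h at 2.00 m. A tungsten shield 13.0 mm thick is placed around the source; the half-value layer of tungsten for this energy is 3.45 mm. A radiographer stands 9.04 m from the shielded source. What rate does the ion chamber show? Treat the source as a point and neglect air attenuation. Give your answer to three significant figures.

Distance alone: (2.00/9.04)² = 0.04895, so 88.3 × 0.04895 = 4.322 mSv/h.
Shield: 13.0/3.45 = 3.768 half-value layers → attenuation 2^(−3.768) = 0.07340.
Combined: 4.322 × 0.07340 = 0.3172 mSv/h.

0.317 mSv/h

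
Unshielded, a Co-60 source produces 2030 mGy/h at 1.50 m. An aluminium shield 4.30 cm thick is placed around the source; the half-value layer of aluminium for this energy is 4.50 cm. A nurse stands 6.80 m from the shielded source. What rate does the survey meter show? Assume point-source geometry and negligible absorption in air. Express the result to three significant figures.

50.9 mGy/h

Distance alone: 2030 × (1.50/6.80)² = 2030 × 0.04866 = 98.78 mGy/h.
Shield: 4.30/4.50 = 0.9556 half-value layers → attenuation 2^(−0.9556) = 0.5156.
Combined: 98.78 × 0.5156 = 50.93 mGy/h.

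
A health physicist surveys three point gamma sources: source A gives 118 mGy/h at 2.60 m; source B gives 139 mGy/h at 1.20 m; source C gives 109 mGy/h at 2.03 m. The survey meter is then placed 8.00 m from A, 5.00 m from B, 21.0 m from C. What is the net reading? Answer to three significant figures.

21.5 mGy/h

Each source contributes Iᵢ·(dᵢ/rᵢ)²; contributions add.
A: 118 × (2.60/8.00)² = 12.46 mGy/h
B: 139 × (1.20/5.00)² = 8.006 mGy/h
C: 109 × (2.03/21.0)² = 1.019 mGy/h
Total = 12.46 + 8.006 + 1.019 = 21.48 mGy/h.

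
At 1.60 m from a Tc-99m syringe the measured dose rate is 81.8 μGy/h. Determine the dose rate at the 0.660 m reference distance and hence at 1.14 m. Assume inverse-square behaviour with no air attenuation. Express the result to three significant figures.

481 μGy/h; 161 μGy/h

By the inverse-square law,
At 0.660 m: 81.8 × (1.60/0.660)² = 81.8 × 5.877 = 480.7 μGy/h
At 1.14 m: (0.660/1.14)² = 0.3352, so 480.7 × 0.3352 = 161.1 μGy/h.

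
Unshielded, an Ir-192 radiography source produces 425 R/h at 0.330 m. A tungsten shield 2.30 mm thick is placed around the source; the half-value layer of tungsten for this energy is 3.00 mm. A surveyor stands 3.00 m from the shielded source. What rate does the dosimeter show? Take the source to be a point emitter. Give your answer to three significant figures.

Distance alone: (0.330/3.00)² = 0.01210, so 425 × 0.01210 = 5.143 R/h.
Shield: 2.30/3.00 = 0.7667 half-value layers → attenuation 2^(−0.7667) = 0.5878.
Combined: 5.143 × 0.5878 = 3.023 R/h.

3.02 R/h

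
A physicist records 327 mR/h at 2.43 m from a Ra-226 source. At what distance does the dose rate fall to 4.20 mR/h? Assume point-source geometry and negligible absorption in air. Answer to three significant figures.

By the inverse-square law, d₂ = d₁·√(I₁/I₂).
I₁/I₂ = 327/4.20 = 77.86, so d₂ = 2.43 × √77.86 = 21.44 m.

21.4 m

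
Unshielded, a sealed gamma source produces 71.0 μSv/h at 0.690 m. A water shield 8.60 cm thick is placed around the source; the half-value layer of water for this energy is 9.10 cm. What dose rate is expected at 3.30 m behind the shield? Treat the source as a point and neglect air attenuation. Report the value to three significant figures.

Distance alone: (0.690/3.30)² = 0.04372, so 71.0 × 0.04372 = 3.104 μSv/h.
Shield: 8.60/9.10 = 0.9451 half-value layers → attenuation 2^(−0.9451) = 0.5194.
Combined: 3.104 × 0.5194 = 1.612 μSv/h.

1.61 μSv/h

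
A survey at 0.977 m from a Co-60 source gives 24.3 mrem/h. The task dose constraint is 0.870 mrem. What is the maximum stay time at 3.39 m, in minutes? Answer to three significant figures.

25.9 min

Using I₁d₁² = I₂d₂², rate at 3.39 m:
24.3 × (0.977/3.39)² = 24.3 × 0.08306 = 2.018 mrem/h.
Stay time = 0.870 mrem ÷ 2.018 mrem/h = 0.4311 h = 25.87 min.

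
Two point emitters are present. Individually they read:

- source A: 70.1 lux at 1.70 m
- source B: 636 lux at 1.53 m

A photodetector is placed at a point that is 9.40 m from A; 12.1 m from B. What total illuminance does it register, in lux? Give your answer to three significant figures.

12.5 lux

By superposition, sum each source's inverse-square contribution:
A: 70.1 × (1.70/9.40)² = 2.293 lux
B: 636 × (1.53/12.1)² = 10.17 lux
Total = 2.293 + 10.17 = 12.46 lux.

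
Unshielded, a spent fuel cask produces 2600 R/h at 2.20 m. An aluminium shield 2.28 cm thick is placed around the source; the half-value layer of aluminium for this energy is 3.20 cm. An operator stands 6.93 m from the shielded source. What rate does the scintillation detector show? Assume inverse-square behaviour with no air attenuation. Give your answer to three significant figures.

Distance alone: 2600 × (2.20/6.93)² = 2600 × 0.1008 = 262.1 R/h.
Shield: 2.28/3.20 = 0.7125 half-value layers → attenuation 2^(−0.7125) = 0.6103.
Combined: 262.1 × 0.6103 = 160.0 R/h.

160 R/h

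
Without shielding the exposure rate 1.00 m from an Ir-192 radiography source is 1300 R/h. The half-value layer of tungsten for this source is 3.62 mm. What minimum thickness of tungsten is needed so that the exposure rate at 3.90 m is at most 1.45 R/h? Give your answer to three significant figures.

21.3 mm

At 3.90 m, distance alone gives 1300 × (1.00/3.90)² = 1300 × 0.06575 = 85.48 R/h.
Further attenuation needed: 85.48/1.45 = 58.95.
n = log₂(58.95) = 5.881 half-value layers.
Thickness = 5.881 × 3.62 mm = 21.29 mm.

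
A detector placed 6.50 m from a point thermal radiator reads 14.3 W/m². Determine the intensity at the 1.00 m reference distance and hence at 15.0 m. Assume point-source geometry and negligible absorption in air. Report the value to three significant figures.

Applying the 1/r² law,
At 1.00 m: 14.3 × (6.50/1.00)² = 14.3 × 42.25 = 604.2 W/m²
At 15.0 m: 604.2 × (1.00/15.0)² = 604.2 × 0.004444 = 2.685 W/m².

604 W/m²; 2.69 W/m²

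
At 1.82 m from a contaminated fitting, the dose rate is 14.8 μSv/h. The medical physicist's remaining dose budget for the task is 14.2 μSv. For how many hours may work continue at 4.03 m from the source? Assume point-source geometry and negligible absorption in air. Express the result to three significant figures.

Intensity scales as (d₁/d₂)², so rate at 4.03 m:
14.8 × (1.82/4.03)² = 14.8 × 0.2040 = 3.019 μSv/h.
Stay time = 14.2 μSv ÷ 3.019 μSv/h = 4.704 h.

4.70 h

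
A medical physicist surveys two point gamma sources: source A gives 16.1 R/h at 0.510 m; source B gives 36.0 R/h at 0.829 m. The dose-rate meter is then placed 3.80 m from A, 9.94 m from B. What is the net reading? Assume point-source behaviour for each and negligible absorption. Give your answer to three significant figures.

0.540 R/h

By superposition, sum each source's inverse-square contribution:
A: 16.1 × (0.510/3.80)² = 0.2900 R/h
B: 36.0 × (0.829/9.94)² = 0.2504 R/h
Total = 0.2900 + 0.2504 = 0.5404 R/h.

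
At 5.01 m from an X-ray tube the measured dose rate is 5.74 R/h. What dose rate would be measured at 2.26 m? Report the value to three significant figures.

28.2 R/h

Applying the 1/r² law, scaling from 5.01 m to 2.26 m:
5.74 × (5.01/2.26)² = 5.74 × 4.914 = 28.21 R/h.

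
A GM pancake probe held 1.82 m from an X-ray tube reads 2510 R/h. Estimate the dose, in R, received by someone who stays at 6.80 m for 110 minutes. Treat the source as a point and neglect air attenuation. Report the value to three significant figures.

Using I₁d₁² = I₂d₂², rate at 6.80 m:
(1.82/6.80)² = 0.07163, so 2510 × 0.07163 = 179.8 R/h.
Dose = rate × time = 179.8 R/h × 1.833 h = 329.6 R.

330 R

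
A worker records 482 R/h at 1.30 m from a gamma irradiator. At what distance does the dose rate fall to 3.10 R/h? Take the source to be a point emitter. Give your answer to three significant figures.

Intensity scales as (d₁/d₂)², so d₂ = d₁·√(I₁/I₂).
I₁/I₂ = 482/3.10 = 155.5, so d₂ = 1.30 × √155.5 = 16.21 m.

16.2 m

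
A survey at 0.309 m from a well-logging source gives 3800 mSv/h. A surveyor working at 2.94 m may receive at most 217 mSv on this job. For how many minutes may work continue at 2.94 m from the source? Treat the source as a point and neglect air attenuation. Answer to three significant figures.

310 min

Intensity scales as (d₁/d₂)², so rate at 2.94 m:
(0.309/2.94)² = 0.01105, so 3800 × 0.01105 = 41.99 mSv/h.
Stay time = 217 mSv ÷ 41.99 mSv/h = 5.168 h = 310.1 min.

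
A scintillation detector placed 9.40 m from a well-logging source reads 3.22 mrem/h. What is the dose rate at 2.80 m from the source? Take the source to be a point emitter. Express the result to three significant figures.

Applying the 1/r² law, scaling from 9.40 m to 2.80 m:
3.22 × (9.40/2.80)² = 3.22 × 11.27 = 36.29 mrem/h.

36.3 mrem/h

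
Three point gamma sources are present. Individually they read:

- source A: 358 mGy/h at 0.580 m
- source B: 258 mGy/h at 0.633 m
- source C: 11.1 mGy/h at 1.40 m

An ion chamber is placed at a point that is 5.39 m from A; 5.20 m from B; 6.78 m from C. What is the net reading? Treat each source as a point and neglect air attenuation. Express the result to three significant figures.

8.44 mGy/h

By superposition, sum each source's inverse-square contribution:
A: 358 × (0.580/5.39)² = 4.145 mGy/h
B: 258 × (0.633/5.20)² = 3.823 mGy/h
C: 11.1 × (1.40/6.78)² = 0.4733 mGy/h
Total = 4.145 + 3.823 + 0.4733 = 8.441 mGy/h.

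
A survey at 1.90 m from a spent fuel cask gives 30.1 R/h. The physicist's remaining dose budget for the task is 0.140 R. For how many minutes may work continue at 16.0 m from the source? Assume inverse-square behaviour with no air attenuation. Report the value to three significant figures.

Since intensity falls as 1/r², rate at 16.0 m:
(1.90/16.0)² = 0.01410, so 30.1 × 0.01410 = 0.4244 R/h.
Stay time = 0.140 R ÷ 0.4244 R/h = 0.3299 h = 19.79 min.

19.8 min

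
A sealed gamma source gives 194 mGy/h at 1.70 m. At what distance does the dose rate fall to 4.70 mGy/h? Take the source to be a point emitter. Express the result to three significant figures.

10.9 m

By the inverse-square law, d₂ = d₁·√(I₁/I₂).
I₁/I₂ = 194/4.70 = 41.28, so d₂ = 1.70 × √41.28 = 10.92 m.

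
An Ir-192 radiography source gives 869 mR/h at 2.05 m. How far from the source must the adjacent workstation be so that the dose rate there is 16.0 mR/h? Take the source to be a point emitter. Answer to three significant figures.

15.1 m

Applying the 1/r² law, d₂ = d₁·√(I₁/I₂).
I₁/I₂ = 869/16.0 = 54.31, so d₂ = 2.05 × √54.31 = 15.11 m.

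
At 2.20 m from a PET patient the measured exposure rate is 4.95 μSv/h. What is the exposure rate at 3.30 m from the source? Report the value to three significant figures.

2.20 μSv/h

Applying the 1/r² law, scaling from 2.20 m to 3.30 m:
4.95 × (2.20/3.30)² = 4.95 × 0.4444 = 2.200 μSv/h.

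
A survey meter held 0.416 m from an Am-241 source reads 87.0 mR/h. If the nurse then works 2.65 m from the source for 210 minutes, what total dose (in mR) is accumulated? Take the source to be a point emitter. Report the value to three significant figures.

7.50 mR

Intensity scales as (d₁/d₂)², so rate at 2.65 m:
87.0 × (0.416/2.65)² = 87.0 × 0.02464 = 2.144 mR/h.
Dose = rate × time = 2.144 mR/h × 3.500 h = 7.504 mR.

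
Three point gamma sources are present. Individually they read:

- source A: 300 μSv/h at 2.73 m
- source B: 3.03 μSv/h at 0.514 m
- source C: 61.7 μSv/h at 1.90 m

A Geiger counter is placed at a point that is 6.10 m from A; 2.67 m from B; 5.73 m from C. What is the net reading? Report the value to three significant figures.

By superposition, sum each source's inverse-square contribution:
A: 300 × (2.73/6.10)² = 60.09 μSv/h
B: 3.03 × (0.514/2.67)² = 0.1123 μSv/h
C: 61.7 × (1.90/5.73)² = 6.784 μSv/h
Total = 60.09 + 0.1123 + 6.784 = 66.99 μSv/h.

67.0 μSv/h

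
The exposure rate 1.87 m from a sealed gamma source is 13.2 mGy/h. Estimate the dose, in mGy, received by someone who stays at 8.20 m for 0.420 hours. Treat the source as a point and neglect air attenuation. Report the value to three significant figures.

0.288 mGy

By the inverse-square law, rate at 8.20 m:
(1.87/8.20)² = 0.05201, so 13.2 × 0.05201 = 0.6865 mGy/h.
Dose = rate × time = 0.6865 mGy/h × 0.4200 h = 0.2883 mGy.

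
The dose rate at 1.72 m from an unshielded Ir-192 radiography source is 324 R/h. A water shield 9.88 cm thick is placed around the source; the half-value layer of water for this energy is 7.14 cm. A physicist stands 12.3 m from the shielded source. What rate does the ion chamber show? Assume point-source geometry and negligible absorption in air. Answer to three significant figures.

2.43 R/h

Distance alone: (1.72/12.3)² = 0.01955, so 324 × 0.01955 = 6.334 R/h.
Shield: 9.88/7.14 = 1.384 half-value layers → attenuation 2^(−1.384) = 0.3832.
Combined: 6.334 × 0.3832 = 2.427 R/h.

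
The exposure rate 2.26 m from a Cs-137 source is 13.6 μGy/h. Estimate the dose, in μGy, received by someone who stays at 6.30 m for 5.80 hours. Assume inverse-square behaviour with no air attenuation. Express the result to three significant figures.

10.2 μGy

Using I₁d₁² = I₂d₂², rate at 6.30 m:
(2.26/6.30)² = 0.1287, so 13.6 × 0.1287 = 1.750 μGy/h.
Dose = rate × time = 1.750 μGy/h × 5.800 h = 10.15 μGy.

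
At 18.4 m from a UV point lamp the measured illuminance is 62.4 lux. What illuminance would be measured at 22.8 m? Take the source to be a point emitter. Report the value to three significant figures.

40.6 lux

By the inverse-square law, scaling from 18.4 m to 22.8 m:
62.4 × (18.4/22.8)² = 62.4 × 0.6513 = 40.64 lux.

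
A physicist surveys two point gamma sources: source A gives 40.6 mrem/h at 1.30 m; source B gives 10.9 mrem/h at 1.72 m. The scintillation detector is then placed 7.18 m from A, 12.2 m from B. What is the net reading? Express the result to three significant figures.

By superposition, sum each source's inverse-square contribution:
A: 40.6 × (1.30/7.18)² = 1.331 mrem/h
B: 10.9 × (1.72/12.2)² = 0.2167 mrem/h
Total = 1.331 + 0.2167 = 1.548 mrem/h.

1.55 mrem/h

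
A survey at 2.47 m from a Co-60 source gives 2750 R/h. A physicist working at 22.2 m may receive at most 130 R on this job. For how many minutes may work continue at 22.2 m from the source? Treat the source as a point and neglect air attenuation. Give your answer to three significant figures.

Applying the 1/r² law, rate at 22.2 m:
2750 × (2.47/22.2)² = 2750 × 0.01238 = 34.05 R/h.
Stay time = 130 R ÷ 34.05 R/h = 3.818 h = 229.1 min.

229 min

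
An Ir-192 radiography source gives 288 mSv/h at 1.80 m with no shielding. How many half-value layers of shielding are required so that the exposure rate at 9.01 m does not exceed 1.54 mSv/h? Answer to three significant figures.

2.90 half-value layers

At 9.01 m, distance alone gives (1.80/9.01)² = 0.03991, so 288 × 0.03991 = 11.49 mSv/h.
Further attenuation needed: 11.49/1.54 = 7.461.
n = log₂(7.461) = 2.899 half-value layers.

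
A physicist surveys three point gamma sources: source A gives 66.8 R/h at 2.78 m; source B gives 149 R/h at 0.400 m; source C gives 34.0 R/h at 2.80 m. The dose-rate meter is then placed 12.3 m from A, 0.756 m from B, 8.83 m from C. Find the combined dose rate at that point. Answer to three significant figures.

By superposition, sum each source's inverse-square contribution:
A: 66.8 × (2.78/12.3)² = 3.412 R/h
B: 149 × (0.400/0.756)² = 41.71 R/h
C: 34.0 × (2.80/8.83)² = 3.419 R/h
Total = 3.412 + 41.71 + 3.419 = 48.54 R/h.

48.5 R/h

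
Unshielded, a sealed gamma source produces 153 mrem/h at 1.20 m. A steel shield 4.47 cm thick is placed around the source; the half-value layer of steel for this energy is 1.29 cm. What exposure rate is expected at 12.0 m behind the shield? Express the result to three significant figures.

Distance alone: 153 × (1.20/12.0)² = 153 × 0.01000 = 1.530 mrem/h.
Shield: 4.47/1.29 = 3.465 half-value layers → attenuation 2^(−3.465) = 0.09056.
Combined: 1.530 × 0.09056 = 0.1386 mrem/h.

0.139 mrem/h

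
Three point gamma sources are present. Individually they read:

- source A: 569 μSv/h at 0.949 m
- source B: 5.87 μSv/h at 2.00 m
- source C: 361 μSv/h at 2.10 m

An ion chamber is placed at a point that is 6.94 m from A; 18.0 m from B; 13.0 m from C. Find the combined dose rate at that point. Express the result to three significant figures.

20.1 μSv/h

By superposition, sum each source's inverse-square contribution:
A: 569 × (0.949/6.94)² = 10.64 μSv/h
B: 5.87 × (2.00/18.0)² = 0.07247 μSv/h
C: 361 × (2.10/13.0)² = 9.420 μSv/h
Total = 10.64 + 0.07247 + 9.420 = 20.13 μSv/h.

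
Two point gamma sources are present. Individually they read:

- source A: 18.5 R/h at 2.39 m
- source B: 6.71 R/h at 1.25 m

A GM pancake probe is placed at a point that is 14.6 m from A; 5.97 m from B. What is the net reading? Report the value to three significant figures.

By superposition, sum each source's inverse-square contribution:
A: 18.5 × (2.39/14.6)² = 0.4957 R/h
B: 6.71 × (1.25/5.97)² = 0.2942 R/h
Total = 0.4957 + 0.2942 = 0.7899 R/h.

0.790 R/h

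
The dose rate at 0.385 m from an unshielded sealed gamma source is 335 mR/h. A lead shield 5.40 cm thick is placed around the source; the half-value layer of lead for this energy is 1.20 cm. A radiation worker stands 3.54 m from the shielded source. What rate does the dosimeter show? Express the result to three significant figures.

0.175 mR/h

Distance alone: 335 × (0.385/3.54)² = 335 × 0.01183 = 3.963 mR/h.
Shield: 5.40/1.20 = 4.500 half-value layers → attenuation 2^(−4.500) = 0.04419.
Combined: 3.963 × 0.04419 = 0.1751 mR/h.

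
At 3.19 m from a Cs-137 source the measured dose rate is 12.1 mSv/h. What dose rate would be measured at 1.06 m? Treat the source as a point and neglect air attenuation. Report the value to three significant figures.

110 mSv/h

By the inverse-square law, scaling from 3.19 m to 1.06 m:
12.1 × (3.19/1.06)² = 12.1 × 9.057 = 109.6 mSv/h.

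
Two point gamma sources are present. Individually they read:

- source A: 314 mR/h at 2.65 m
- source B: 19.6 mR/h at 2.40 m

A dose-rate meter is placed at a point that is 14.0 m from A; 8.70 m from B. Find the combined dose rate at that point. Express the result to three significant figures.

12.7 mR/h

By superposition, sum each source's inverse-square contribution:
A: 314 × (2.65/14.0)² = 11.25 mR/h
B: 19.6 × (2.40/8.70)² = 1.492 mR/h
Total = 11.25 + 1.492 = 12.74 mR/h.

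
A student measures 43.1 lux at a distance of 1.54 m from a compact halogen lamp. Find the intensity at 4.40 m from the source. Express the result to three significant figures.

5.28 lux

By the inverse-square law, the rate at 4.40 m is
43.1 × (1.54/4.40)² = 43.1 × 0.1225 = 5.280 lux.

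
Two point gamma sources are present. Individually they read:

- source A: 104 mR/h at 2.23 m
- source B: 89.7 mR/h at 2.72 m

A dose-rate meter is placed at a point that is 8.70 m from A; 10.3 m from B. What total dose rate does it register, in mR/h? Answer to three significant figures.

By superposition, sum each source's inverse-square contribution:
A: 104 × (2.23/8.70)² = 6.833 mR/h
B: 89.7 × (2.72/10.3)² = 6.255 mR/h
Total = 6.833 + 6.255 = 13.09 mR/h.

13.1 mR/h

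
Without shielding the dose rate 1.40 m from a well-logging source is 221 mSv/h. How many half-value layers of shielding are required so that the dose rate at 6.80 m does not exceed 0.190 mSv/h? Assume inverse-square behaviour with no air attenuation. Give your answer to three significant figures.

At 6.80 m, distance alone gives 221 × (1.40/6.80)² = 221 × 0.04239 = 9.368 mSv/h.
Further attenuation needed: 9.368/0.190 = 49.31.
n = log₂(49.31) = 5.624 half-value layers.

5.62 half-value layers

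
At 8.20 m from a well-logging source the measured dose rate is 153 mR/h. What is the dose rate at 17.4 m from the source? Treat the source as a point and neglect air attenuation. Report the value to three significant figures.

Applying the 1/r² law, scaling from 8.20 m to 17.4 m:
(8.20/17.4)² = 0.2221, so 153 × 0.2221 = 33.98 mR/h.

34.0 mR/h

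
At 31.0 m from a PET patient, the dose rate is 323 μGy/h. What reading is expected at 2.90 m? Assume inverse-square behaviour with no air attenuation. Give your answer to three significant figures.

Using I₁d₁² = I₂d₂², the rate at 2.90 m is
323 × (31.0/2.90)² = 323 × 114.3 = 36920 μGy/h.

36900 μGy/h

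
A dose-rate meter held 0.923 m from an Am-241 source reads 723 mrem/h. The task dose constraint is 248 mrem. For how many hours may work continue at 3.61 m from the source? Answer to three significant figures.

Using I₁d₁² = I₂d₂², rate at 3.61 m:
(0.923/3.61)² = 0.06537, so 723 × 0.06537 = 47.26 mrem/h.
Stay time = 248 mrem ÷ 47.26 mrem/h = 5.248 h.

5.25 h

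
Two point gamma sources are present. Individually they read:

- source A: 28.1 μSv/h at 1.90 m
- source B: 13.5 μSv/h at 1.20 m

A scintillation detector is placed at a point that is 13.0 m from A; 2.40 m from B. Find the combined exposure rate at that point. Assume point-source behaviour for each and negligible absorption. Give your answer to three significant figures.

By superposition, sum each source's inverse-square contribution:
A: 28.1 × (1.90/13.0)² = 0.6002 μSv/h
B: 13.5 × (1.20/2.40)² = 3.375 μSv/h
Total = 0.6002 + 3.375 = 3.975 μSv/h.

3.98 μSv/h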